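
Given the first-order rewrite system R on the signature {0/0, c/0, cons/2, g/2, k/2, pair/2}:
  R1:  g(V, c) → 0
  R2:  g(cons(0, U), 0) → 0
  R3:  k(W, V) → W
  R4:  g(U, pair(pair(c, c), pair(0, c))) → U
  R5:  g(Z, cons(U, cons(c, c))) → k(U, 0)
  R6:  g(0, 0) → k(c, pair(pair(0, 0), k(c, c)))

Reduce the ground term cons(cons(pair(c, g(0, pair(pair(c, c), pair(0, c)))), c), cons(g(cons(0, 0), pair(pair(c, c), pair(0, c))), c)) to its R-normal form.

cons(cons(pair(c, 0), c), cons(cons(0, 0), c))

1. cons(cons(pair(c, g(0, pair(pair(c, c), pair(0, c)))), c), cons(g(cons(0, 0), pair(pair(c, c), pair(0, c))), c))  →  cons(cons(pair(c, 0), c), cons(g(cons(0, 0), pair(pair(c, c), pair(0, c))), c))   [R4 at 1.1.2]
2. cons(cons(pair(c, 0), c), cons(g(cons(0, 0), pair(pair(c, c), pair(0, c))), c))  →  cons(cons(pair(c, 0), c), cons(cons(0, 0), c))   [R4 at 2.1]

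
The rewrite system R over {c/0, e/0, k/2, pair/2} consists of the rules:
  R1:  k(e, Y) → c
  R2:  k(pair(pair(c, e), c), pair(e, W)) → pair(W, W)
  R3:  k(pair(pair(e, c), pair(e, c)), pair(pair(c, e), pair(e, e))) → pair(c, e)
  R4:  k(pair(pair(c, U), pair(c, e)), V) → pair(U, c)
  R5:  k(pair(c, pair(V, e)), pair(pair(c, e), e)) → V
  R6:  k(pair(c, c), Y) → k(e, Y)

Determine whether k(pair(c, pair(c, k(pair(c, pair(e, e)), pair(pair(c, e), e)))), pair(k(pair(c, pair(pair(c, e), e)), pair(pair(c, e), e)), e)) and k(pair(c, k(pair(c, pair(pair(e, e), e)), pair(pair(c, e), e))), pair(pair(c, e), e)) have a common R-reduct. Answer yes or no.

Reduce t₁ = k(pair(c, pair(c, k(pair(c, pair(e, e)), pair(pair(c, e), e)))), pair(k(pair(c, pair(pair(c, e), e)), pair(pair(c, e), e)), e)):
1. k(pair(c, pair(c, k(pair(c, pair(e, e)), pair(pair(c, e), e)))), pair(k(pair(c, pair(pair(c, e), e)), pair(pair(c, e), e)), e))  →  k(pair(c, pair(c, e)), pair(k(pair(c, pair(pair(c, e), e)), pair(pair(c, e), e)), e))   [R5 at 1.2.2]
2. k(pair(c, pair(c, e)), pair(k(pair(c, pair(pair(c, e), e)), pair(pair(c, e), e)), e))  →  k(pair(c, pair(c, e)), pair(pair(c, e), e))   [R5 at 2.1]
3. k(pair(c, pair(c, e)), pair(pair(c, e), e))  →  c   [R5 at ε]

Reduce t₂ = k(pair(c, k(pair(c, pair(pair(e, e), e)), pair(pair(c, e), e))), pair(pair(c, e), e)):
1. k(pair(c, k(pair(c, pair(pair(e, e), e)), pair(pair(c, e), e))), pair(pair(c, e), e))  →  k(pair(c, pair(e, e)), pair(pair(c, e), e))   [R5 at 1.2]
2. k(pair(c, pair(e, e)), pair(pair(c, e), e))  →  e   [R5 at ε]

no — NF(t₁) = c, NF(t₂) = e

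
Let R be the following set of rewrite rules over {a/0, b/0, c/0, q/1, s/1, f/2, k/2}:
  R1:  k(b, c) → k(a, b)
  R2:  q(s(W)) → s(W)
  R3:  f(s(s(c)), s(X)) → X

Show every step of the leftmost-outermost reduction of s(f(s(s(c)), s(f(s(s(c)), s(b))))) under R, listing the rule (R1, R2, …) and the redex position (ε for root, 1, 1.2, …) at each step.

s(b)

1. s(f(s(s(c)), s(f(s(s(c)), s(b)))))  →  s(f(s(s(c)), s(b)))   [R3 at 1]
2. s(f(s(s(c)), s(b)))  →  s(b)   [R3 at 1]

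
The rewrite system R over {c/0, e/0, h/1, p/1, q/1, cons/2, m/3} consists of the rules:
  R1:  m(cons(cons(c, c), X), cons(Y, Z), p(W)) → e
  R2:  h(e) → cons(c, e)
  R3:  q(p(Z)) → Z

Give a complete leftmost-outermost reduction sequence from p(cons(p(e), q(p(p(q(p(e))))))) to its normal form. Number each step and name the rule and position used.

1. p(cons(p(e), q(p(p(q(p(e)))))))  →  p(cons(p(e), p(q(p(e)))))   [R3 at 1.2]
2. p(cons(p(e), p(q(p(e)))))  →  p(cons(p(e), p(e)))   [R3 at 1.2.1]

p(cons(p(e), p(e)))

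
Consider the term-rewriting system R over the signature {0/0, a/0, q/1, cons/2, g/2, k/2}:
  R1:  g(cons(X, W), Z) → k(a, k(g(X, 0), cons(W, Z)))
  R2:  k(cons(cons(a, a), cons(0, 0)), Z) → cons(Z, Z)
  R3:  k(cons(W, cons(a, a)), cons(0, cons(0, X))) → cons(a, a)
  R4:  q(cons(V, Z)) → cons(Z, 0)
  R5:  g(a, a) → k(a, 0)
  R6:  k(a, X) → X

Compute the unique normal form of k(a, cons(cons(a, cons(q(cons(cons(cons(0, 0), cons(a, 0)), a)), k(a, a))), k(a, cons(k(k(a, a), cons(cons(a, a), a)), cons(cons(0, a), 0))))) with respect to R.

1. k(a, cons(cons(a, cons(q(cons(cons(cons(0, 0), cons(a, 0)), a)), k(a, a))), k(a, cons(k(k(a, a), cons(cons(a, a), a)), cons(cons(0, a), 0)))))  →  cons(cons(a, cons(q(cons(cons(cons(0, 0), cons(a, 0)), a)), k(a, a))), k(a, cons(k(k(a, a), cons(cons(a, a), a)), cons(cons(0, a), 0))))   [R6 at ε]
2. cons(cons(a, cons(q(cons(cons(cons(0, 0), cons(a, 0)), a)), k(a, a))), k(a, cons(k(k(a, a), cons(cons(a, a), a)), cons(cons(0, a), 0))))  →  cons(cons(a, cons(cons(a, 0), k(a, a))), k(a, cons(k(k(a, a), cons(cons(a, a), a)), cons(cons(0, a), 0))))   [R4 at 1.2.1]
3. cons(cons(a, cons(cons(a, 0), k(a, a))), k(a, cons(k(k(a, a), cons(cons(a, a), a)), cons(cons(0, a), 0))))  →  cons(cons(a, cons(cons(a, 0), a)), k(a, cons(k(k(a, a), cons(cons(a, a), a)), cons(cons(0, a), 0))))   [R6 at 1.2.2]
4. cons(cons(a, cons(cons(a, 0), a)), k(a, cons(k(k(a, a), cons(cons(a, a), a)), cons(cons(0, a), 0))))  →  cons(cons(a, cons(cons(a, 0), a)), cons(k(k(a, a), cons(cons(a, a), a)), cons(cons(0, a), 0)))   [R6 at 2]
5. cons(cons(a, cons(cons(a, 0), a)), cons(k(k(a, a), cons(cons(a, a), a)), cons(cons(0, a), 0)))  →  cons(cons(a, cons(cons(a, 0), a)), cons(k(a, cons(cons(a, a), a)), cons(cons(0, a), 0)))   [R6 at 2.1.1]
6. cons(cons(a, cons(cons(a, 0), a)), cons(k(a, cons(cons(a, a), a)), cons(cons(0, a), 0)))  →  cons(cons(a, cons(cons(a, 0), a)), cons(cons(cons(a, a), a), cons(cons(0, a), 0)))   [R6 at 2.1]

cons(cons(a, cons(cons(a, 0), a)), cons(cons(cons(a, a), a), cons(cons(0, a), 0)))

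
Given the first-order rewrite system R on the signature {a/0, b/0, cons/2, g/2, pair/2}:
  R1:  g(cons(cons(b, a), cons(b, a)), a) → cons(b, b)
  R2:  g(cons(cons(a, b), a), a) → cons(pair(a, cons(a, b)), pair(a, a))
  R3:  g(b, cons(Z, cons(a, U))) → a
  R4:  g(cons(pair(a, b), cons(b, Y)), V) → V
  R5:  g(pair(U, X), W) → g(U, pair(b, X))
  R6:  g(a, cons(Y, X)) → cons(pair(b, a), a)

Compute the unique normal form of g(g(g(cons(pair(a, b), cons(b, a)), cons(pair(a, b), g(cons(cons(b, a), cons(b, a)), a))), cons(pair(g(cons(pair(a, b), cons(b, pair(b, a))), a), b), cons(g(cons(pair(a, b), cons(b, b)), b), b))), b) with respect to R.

b

1. g(g(g(cons(pair(a, b), cons(b, a)), cons(pair(a, b), g(cons(cons(b, a), cons(b, a)), a))), cons(pair(g(cons(pair(a, b), cons(b, pair(b, a))), a), b), cons(g(cons(pair(a, b), cons(b, b)), b), b))), b)  →  g(g(cons(pair(a, b), g(cons(cons(b, a), cons(b, a)), a)), cons(pair(g(cons(pair(a, b), cons(b, pair(b, a))), a), b), cons(g(cons(pair(a, b), cons(b, b)), b), b))), b)   [R4 at 1.1]
2. g(g(cons(pair(a, b), g(cons(cons(b, a), cons(b, a)), a)), cons(pair(g(cons(pair(a, b), cons(b, pair(b, a))), a), b), cons(g(cons(pair(a, b), cons(b, b)), b), b))), b)  →  g(g(cons(pair(a, b), cons(b, b)), cons(pair(g(cons(pair(a, b), cons(b, pair(b, a))), a), b), cons(g(cons(pair(a, b), cons(b, b)), b), b))), b)   [R1 at 1.1.2]
3. g(g(cons(pair(a, b), cons(b, b)), cons(pair(g(cons(pair(a, b), cons(b, pair(b, a))), a), b), cons(g(cons(pair(a, b), cons(b, b)), b), b))), b)  →  g(cons(pair(g(cons(pair(a, b), cons(b, pair(b, a))), a), b), cons(g(cons(pair(a, b), cons(b, b)), b), b)), b)   [R4 at 1]
4. g(cons(pair(g(cons(pair(a, b), cons(b, pair(b, a))), a), b), cons(g(cons(pair(a, b), cons(b, b)), b), b)), b)  →  g(cons(pair(a, b), cons(g(cons(pair(a, b), cons(b, b)), b), b)), b)   [R4 at 1.1.1]
5. g(cons(pair(a, b), cons(g(cons(pair(a, b), cons(b, b)), b), b)), b)  →  g(cons(pair(a, b), cons(b, b)), b)   [R4 at 1.2.1]
6. g(cons(pair(a, b), cons(b, b)), b)  →  b   [R4 at ε]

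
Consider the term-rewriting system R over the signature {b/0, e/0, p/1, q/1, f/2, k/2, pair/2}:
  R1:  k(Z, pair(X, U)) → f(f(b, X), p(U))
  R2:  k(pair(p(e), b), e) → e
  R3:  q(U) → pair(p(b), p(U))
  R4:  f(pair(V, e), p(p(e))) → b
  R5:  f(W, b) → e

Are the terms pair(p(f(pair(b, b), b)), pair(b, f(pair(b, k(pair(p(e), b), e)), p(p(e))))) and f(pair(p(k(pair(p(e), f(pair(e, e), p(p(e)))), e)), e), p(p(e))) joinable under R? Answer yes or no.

Reduce t₁ = pair(p(f(pair(b, b), b)), pair(b, f(pair(b, k(pair(p(e), b), e)), p(p(e))))):
1. pair(p(f(pair(b, b), b)), pair(b, f(pair(b, k(pair(p(e), b), e)), p(p(e)))))  →  pair(p(e), pair(b, f(pair(b, k(pair(p(e), b), e)), p(p(e)))))   [R5 at 1.1]
2. pair(p(e), pair(b, f(pair(b, k(pair(p(e), b), e)), p(p(e)))))  →  pair(p(e), pair(b, f(pair(b, e), p(p(e)))))   [R2 at 2.2.1.2]
3. pair(p(e), pair(b, f(pair(b, e), p(p(e)))))  →  pair(p(e), pair(b, b))   [R4 at 2.2]

Reduce t₂ = f(pair(p(k(pair(p(e), f(pair(e, e), p(p(e)))), e)), e), p(p(e))):
1. f(pair(p(k(pair(p(e), f(pair(e, e), p(p(e)))), e)), e), p(p(e)))  →  b   [R4 at ε]

no — NF(t₁) = pair(p(e), pair(b, b)), NF(t₂) = b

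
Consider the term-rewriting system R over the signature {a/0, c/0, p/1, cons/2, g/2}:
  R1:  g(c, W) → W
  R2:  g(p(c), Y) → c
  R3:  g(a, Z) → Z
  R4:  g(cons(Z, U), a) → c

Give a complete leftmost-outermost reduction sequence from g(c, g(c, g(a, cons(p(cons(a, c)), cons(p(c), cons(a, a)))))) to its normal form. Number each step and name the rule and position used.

1. g(c, g(c, g(a, cons(p(cons(a, c)), cons(p(c), cons(a, a))))))  →  g(c, g(a, cons(p(cons(a, c)), cons(p(c), cons(a, a)))))   [R1 at ε]
2. g(c, g(a, cons(p(cons(a, c)), cons(p(c), cons(a, a)))))  →  g(a, cons(p(cons(a, c)), cons(p(c), cons(a, a))))   [R1 at ε]
3. g(a, cons(p(cons(a, c)), cons(p(c), cons(a, a))))  →  cons(p(cons(a, c)), cons(p(c), cons(a, a)))   [R3 at ε]

cons(p(cons(a, c)), cons(p(c), cons(a, a)))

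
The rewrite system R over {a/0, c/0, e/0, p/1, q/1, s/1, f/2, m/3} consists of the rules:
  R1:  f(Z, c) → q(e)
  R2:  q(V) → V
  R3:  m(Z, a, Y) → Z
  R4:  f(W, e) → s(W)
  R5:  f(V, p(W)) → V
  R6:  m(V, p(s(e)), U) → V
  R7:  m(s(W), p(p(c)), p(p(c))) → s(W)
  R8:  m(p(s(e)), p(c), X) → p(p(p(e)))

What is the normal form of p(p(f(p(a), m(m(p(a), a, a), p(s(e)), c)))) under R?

1. p(p(f(p(a), m(m(p(a), a, a), p(s(e)), c))))  →  p(p(f(p(a), m(p(a), a, a))))   [R6 at 1.1.2]
2. p(p(f(p(a), m(p(a), a, a))))  →  p(p(f(p(a), p(a))))   [R3 at 1.1.2]
3. p(p(f(p(a), p(a))))  →  p(p(p(a)))   [R5 at 1.1]

p(p(p(a)))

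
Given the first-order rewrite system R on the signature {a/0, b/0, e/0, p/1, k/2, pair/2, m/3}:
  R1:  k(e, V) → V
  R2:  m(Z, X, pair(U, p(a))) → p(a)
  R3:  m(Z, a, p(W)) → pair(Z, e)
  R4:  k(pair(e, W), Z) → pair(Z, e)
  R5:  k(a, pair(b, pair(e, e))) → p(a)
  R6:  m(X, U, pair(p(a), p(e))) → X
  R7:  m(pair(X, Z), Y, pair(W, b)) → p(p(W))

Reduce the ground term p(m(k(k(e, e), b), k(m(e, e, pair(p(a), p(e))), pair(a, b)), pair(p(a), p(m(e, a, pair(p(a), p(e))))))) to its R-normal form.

p(b)

1. p(m(k(k(e, e), b), k(m(e, e, pair(p(a), p(e))), pair(a, b)), pair(p(a), p(m(e, a, pair(p(a), p(e)))))))  →  p(m(k(e, b), k(m(e, e, pair(p(a), p(e))), pair(a, b)), pair(p(a), p(m(e, a, pair(p(a), p(e)))))))   [R1 at 1.1.1]
2. p(m(k(e, b), k(m(e, e, pair(p(a), p(e))), pair(a, b)), pair(p(a), p(m(e, a, pair(p(a), p(e)))))))  →  p(m(b, k(m(e, e, pair(p(a), p(e))), pair(a, b)), pair(p(a), p(m(e, a, pair(p(a), p(e)))))))   [R1 at 1.1]
3. p(m(b, k(m(e, e, pair(p(a), p(e))), pair(a, b)), pair(p(a), p(m(e, a, pair(p(a), p(e)))))))  →  p(m(b, k(e, pair(a, b)), pair(p(a), p(m(e, a, pair(p(a), p(e)))))))   [R6 at 1.2.1]
4. p(m(b, k(e, pair(a, b)), pair(p(a), p(m(e, a, pair(p(a), p(e)))))))  →  p(m(b, pair(a, b), pair(p(a), p(m(e, a, pair(p(a), p(e)))))))   [R1 at 1.2]
5. p(m(b, pair(a, b), pair(p(a), p(m(e, a, pair(p(a), p(e)))))))  →  p(m(b, pair(a, b), pair(p(a), p(e))))   [R6 at 1.3.2.1]
6. p(m(b, pair(a, b), pair(p(a), p(e))))  →  p(b)   [R6 at 1]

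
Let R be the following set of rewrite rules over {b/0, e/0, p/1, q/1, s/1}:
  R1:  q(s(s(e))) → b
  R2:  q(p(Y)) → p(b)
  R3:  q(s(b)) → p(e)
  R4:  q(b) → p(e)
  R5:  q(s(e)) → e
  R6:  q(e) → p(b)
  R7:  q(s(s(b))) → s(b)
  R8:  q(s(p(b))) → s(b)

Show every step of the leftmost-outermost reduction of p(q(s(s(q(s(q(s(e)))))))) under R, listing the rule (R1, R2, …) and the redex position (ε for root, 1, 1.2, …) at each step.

1. p(q(s(s(q(s(q(s(e))))))))  →  p(q(s(s(q(s(e))))))   [R5 at 1.1.1.1.1.1]
2. p(q(s(s(q(s(e))))))  →  p(q(s(s(e))))   [R5 at 1.1.1.1]
3. p(q(s(s(e))))  →  p(b)   [R1 at 1]

p(b)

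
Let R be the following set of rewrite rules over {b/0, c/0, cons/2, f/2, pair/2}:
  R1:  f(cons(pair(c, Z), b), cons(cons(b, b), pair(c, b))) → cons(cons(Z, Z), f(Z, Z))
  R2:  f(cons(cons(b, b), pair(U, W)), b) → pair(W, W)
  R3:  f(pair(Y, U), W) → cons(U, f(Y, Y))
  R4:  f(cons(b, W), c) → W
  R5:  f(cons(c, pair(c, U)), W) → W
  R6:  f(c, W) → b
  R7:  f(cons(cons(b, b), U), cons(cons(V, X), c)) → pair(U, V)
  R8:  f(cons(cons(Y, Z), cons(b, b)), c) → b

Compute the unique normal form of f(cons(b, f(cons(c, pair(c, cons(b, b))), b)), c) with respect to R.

1. f(cons(b, f(cons(c, pair(c, cons(b, b))), b)), c)  →  f(cons(c, pair(c, cons(b, b))), b)   [R4 at ε]
2. f(cons(c, pair(c, cons(b, b))), b)  →  b   [R5 at ε]

b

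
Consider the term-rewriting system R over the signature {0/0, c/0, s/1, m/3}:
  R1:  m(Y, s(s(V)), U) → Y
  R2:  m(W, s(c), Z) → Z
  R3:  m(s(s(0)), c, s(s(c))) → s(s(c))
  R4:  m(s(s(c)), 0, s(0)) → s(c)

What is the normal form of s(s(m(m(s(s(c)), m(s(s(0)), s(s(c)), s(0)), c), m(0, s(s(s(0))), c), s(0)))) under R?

s(s(s(c)))

1. s(s(m(m(s(s(c)), m(s(s(0)), s(s(c)), s(0)), c), m(0, s(s(s(0))), c), s(0))))  →  s(s(m(m(s(s(c)), s(s(0)), c), m(0, s(s(s(0))), c), s(0))))   [R1 at 1.1.1.2]
2. s(s(m(m(s(s(c)), s(s(0)), c), m(0, s(s(s(0))), c), s(0))))  →  s(s(m(s(s(c)), m(0, s(s(s(0))), c), s(0))))   [R1 at 1.1.1]
3. s(s(m(s(s(c)), m(0, s(s(s(0))), c), s(0))))  →  s(s(m(s(s(c)), 0, s(0))))   [R1 at 1.1.2]
4. s(s(m(s(s(c)), 0, s(0))))  →  s(s(s(c)))   [R4 at 1.1]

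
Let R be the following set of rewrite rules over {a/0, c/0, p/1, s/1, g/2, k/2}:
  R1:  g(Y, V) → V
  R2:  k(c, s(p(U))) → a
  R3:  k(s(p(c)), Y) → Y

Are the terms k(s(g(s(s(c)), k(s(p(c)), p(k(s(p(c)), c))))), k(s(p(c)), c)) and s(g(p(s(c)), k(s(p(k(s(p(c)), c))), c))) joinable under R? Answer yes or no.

Reduce t₁ = k(s(g(s(s(c)), k(s(p(c)), p(k(s(p(c)), c))))), k(s(p(c)), c)):
1. k(s(g(s(s(c)), k(s(p(c)), p(k(s(p(c)), c))))), k(s(p(c)), c))  →  k(s(k(s(p(c)), p(k(s(p(c)), c)))), k(s(p(c)), c))   [R1 at 1.1]
2. k(s(k(s(p(c)), p(k(s(p(c)), c)))), k(s(p(c)), c))  →  k(s(p(k(s(p(c)), c))), k(s(p(c)), c))   [R3 at 1.1]
3. k(s(p(k(s(p(c)), c))), k(s(p(c)), c))  →  k(s(p(c)), k(s(p(c)), c))   [R3 at 1.1.1]
4. k(s(p(c)), k(s(p(c)), c))  →  k(s(p(c)), c)   [R3 at ε]
5. k(s(p(c)), c)  →  c   [R3 at ε]

Reduce t₂ = s(g(p(s(c)), k(s(p(k(s(p(c)), c))), c))):
1. s(g(p(s(c)), k(s(p(k(s(p(c)), c))), c)))  →  s(k(s(p(k(s(p(c)), c))), c))   [R1 at 1]
2. s(k(s(p(k(s(p(c)), c))), c))  →  s(k(s(p(c)), c))   [R3 at 1.1.1.1]
3. s(k(s(p(c)), c))  →  s(c)   [R3 at 1]

no — NF(t₁) = c, NF(t₂) = s(c)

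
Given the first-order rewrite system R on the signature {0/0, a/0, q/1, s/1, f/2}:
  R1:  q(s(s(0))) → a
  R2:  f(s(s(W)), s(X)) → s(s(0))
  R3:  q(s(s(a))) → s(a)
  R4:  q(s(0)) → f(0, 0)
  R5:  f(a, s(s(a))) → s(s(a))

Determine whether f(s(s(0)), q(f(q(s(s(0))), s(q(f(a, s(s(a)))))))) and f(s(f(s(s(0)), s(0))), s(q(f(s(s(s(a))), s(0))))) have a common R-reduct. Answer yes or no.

Reduce t₁ = f(s(s(0)), q(f(q(s(s(0))), s(q(f(a, s(s(a)))))))):
1. f(s(s(0)), q(f(q(s(s(0))), s(q(f(a, s(s(a))))))))  →  f(s(s(0)), q(f(a, s(q(f(a, s(s(a))))))))   [R1 at 2.1.1]
2. f(s(s(0)), q(f(a, s(q(f(a, s(s(a))))))))  →  f(s(s(0)), q(f(a, s(q(s(s(a)))))))   [R5 at 2.1.2.1.1]
3. f(s(s(0)), q(f(a, s(q(s(s(a)))))))  →  f(s(s(0)), q(f(a, s(s(a)))))   [R3 at 2.1.2.1]
4. f(s(s(0)), q(f(a, s(s(a)))))  →  f(s(s(0)), q(s(s(a))))   [R5 at 2.1]
5. f(s(s(0)), q(s(s(a))))  →  f(s(s(0)), s(a))   [R3 at 2]
6. f(s(s(0)), s(a))  →  s(s(0))   [R2 at ε]

Reduce t₂ = f(s(f(s(s(0)), s(0))), s(q(f(s(s(s(a))), s(0))))):
1. f(s(f(s(s(0)), s(0))), s(q(f(s(s(s(a))), s(0)))))  →  f(s(s(s(0))), s(q(f(s(s(s(a))), s(0)))))   [R2 at 1.1]
2. f(s(s(s(0))), s(q(f(s(s(s(a))), s(0)))))  →  s(s(0))   [R2 at ε]

yes — NF(t₁) = s(s(0)), NF(t₂) = s(s(0))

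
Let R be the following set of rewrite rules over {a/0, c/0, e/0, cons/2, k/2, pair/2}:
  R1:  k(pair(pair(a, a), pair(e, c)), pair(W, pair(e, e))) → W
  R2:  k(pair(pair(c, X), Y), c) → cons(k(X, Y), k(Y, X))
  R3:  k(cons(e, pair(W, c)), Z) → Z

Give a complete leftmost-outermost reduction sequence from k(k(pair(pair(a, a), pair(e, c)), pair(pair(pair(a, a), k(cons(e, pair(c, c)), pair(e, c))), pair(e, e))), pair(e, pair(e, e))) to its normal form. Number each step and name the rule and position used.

1. k(k(pair(pair(a, a), pair(e, c)), pair(pair(pair(a, a), k(cons(e, pair(c, c)), pair(e, c))), pair(e, e))), pair(e, pair(e, e)))  →  k(pair(pair(a, a), k(cons(e, pair(c, c)), pair(e, c))), pair(e, pair(e, e)))   [R1 at 1]
2. k(pair(pair(a, a), k(cons(e, pair(c, c)), pair(e, c))), pair(e, pair(e, e)))  →  k(pair(pair(a, a), pair(e, c)), pair(e, pair(e, e)))   [R3 at 1.2]
3. k(pair(pair(a, a), pair(e, c)), pair(e, pair(e, e)))  →  e   [R1 at ε]

e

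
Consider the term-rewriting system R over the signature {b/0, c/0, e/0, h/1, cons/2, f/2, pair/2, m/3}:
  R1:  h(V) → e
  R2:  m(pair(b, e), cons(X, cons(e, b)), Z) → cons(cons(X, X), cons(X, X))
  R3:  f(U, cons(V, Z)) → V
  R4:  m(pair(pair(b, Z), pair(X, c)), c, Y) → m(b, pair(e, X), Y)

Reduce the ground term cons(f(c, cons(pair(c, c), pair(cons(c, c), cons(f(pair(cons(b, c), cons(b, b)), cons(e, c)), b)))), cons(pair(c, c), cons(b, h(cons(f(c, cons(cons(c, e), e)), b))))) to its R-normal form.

1. cons(f(c, cons(pair(c, c), pair(cons(c, c), cons(f(pair(cons(b, c), cons(b, b)), cons(e, c)), b)))), cons(pair(c, c), cons(b, h(cons(f(c, cons(cons(c, e), e)), b)))))  →  cons(pair(c, c), cons(pair(c, c), cons(b, h(cons(f(c, cons(cons(c, e), e)), b)))))   [R3 at 1]
2. cons(pair(c, c), cons(pair(c, c), cons(b, h(cons(f(c, cons(cons(c, e), e)), b)))))  →  cons(pair(c, c), cons(pair(c, c), cons(b, e)))   [R1 at 2.2.2]

cons(pair(c, c), cons(pair(c, c), cons(b, e)))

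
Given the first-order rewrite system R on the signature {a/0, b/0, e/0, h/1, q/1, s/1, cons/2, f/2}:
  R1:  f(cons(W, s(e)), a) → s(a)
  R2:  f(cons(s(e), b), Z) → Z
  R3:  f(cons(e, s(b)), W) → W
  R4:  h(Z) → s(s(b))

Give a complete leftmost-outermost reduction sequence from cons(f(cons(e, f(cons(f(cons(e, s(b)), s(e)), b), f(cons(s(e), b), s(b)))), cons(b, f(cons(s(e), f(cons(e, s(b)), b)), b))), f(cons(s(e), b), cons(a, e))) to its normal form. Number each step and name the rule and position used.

cons(cons(b, b), cons(a, e))

1. cons(f(cons(e, f(cons(f(cons(e, s(b)), s(e)), b), f(cons(s(e), b), s(b)))), cons(b, f(cons(s(e), f(cons(e, s(b)), b)), b))), f(cons(s(e), b), cons(a, e)))  →  cons(f(cons(e, f(cons(s(e), b), f(cons(s(e), b), s(b)))), cons(b, f(cons(s(e), f(cons(e, s(b)), b)), b))), f(cons(s(e), b), cons(a, e)))   [R3 at 1.1.2.1.1]
2. cons(f(cons(e, f(cons(s(e), b), f(cons(s(e), b), s(b)))), cons(b, f(cons(s(e), f(cons(e, s(b)), b)), b))), f(cons(s(e), b), cons(a, e)))  →  cons(f(cons(e, f(cons(s(e), b), s(b))), cons(b, f(cons(s(e), f(cons(e, s(b)), b)), b))), f(cons(s(e), b), cons(a, e)))   [R2 at 1.1.2]
3. cons(f(cons(e, f(cons(s(e), b), s(b))), cons(b, f(cons(s(e), f(cons(e, s(b)), b)), b))), f(cons(s(e), b), cons(a, e)))  →  cons(f(cons(e, s(b)), cons(b, f(cons(s(e), f(cons(e, s(b)), b)), b))), f(cons(s(e), b), cons(a, e)))   [R2 at 1.1.2]
4. cons(f(cons(e, s(b)), cons(b, f(cons(s(e), f(cons(e, s(b)), b)), b))), f(cons(s(e), b), cons(a, e)))  →  cons(cons(b, f(cons(s(e), f(cons(e, s(b)), b)), b)), f(cons(s(e), b), cons(a, e)))   [R3 at 1]
5. cons(cons(b, f(cons(s(e), f(cons(e, s(b)), b)), b)), f(cons(s(e), b), cons(a, e)))  →  cons(cons(b, f(cons(s(e), b), b)), f(cons(s(e), b), cons(a, e)))   [R3 at 1.2.1.2]
6. cons(cons(b, f(cons(s(e), b), b)), f(cons(s(e), b), cons(a, e)))  →  cons(cons(b, b), f(cons(s(e), b), cons(a, e)))   [R2 at 1.2]
7. cons(cons(b, b), f(cons(s(e), b), cons(a, e)))  →  cons(cons(b, b), cons(a, e))   [R2 at 2]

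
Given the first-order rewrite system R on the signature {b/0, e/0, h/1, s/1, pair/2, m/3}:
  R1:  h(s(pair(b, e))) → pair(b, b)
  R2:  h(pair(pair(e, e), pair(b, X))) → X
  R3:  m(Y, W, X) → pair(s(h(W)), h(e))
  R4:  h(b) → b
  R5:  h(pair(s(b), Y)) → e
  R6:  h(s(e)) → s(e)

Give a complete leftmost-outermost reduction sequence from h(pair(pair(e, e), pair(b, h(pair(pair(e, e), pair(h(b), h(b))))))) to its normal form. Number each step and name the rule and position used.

b

1. h(pair(pair(e, e), pair(b, h(pair(pair(e, e), pair(h(b), h(b)))))))  →  h(pair(pair(e, e), pair(h(b), h(b))))   [R2 at ε]
2. h(pair(pair(e, e), pair(h(b), h(b))))  →  h(pair(pair(e, e), pair(b, h(b))))   [R4 at 1.2.1]
3. h(pair(pair(e, e), pair(b, h(b))))  →  h(b)   [R2 at ε]
4. h(b)  →  b   [R4 at ε]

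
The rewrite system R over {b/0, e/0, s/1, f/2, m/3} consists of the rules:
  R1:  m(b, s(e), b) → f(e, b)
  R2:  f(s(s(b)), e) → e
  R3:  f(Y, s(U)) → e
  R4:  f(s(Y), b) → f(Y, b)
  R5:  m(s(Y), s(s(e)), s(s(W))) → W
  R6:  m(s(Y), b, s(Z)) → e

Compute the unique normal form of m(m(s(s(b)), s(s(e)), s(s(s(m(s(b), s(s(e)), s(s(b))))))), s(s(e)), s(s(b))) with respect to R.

1. m(m(s(s(b)), s(s(e)), s(s(s(m(s(b), s(s(e)), s(s(b))))))), s(s(e)), s(s(b)))  →  m(s(m(s(b), s(s(e)), s(s(b)))), s(s(e)), s(s(b)))   [R5 at 1]
2. m(s(m(s(b), s(s(e)), s(s(b)))), s(s(e)), s(s(b)))  →  b   [R5 at ε]

b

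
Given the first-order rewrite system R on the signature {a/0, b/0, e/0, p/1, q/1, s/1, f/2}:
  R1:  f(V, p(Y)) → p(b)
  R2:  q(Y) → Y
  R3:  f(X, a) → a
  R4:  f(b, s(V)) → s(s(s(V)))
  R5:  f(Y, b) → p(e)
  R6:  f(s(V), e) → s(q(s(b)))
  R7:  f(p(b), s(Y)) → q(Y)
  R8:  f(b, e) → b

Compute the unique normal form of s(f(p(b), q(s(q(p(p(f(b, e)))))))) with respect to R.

s(p(p(b)))

1. s(f(p(b), q(s(q(p(p(f(b, e))))))))  →  s(f(p(b), s(q(p(p(f(b, e)))))))   [R2 at 1.2]
2. s(f(p(b), s(q(p(p(f(b, e)))))))  →  s(q(q(p(p(f(b, e))))))   [R7 at 1]
3. s(q(q(p(p(f(b, e))))))  →  s(q(p(p(f(b, e)))))   [R2 at 1]
4. s(q(p(p(f(b, e)))))  →  s(p(p(f(b, e))))   [R2 at 1]
5. s(p(p(f(b, e))))  →  s(p(p(b)))   [R8 at 1.1.1]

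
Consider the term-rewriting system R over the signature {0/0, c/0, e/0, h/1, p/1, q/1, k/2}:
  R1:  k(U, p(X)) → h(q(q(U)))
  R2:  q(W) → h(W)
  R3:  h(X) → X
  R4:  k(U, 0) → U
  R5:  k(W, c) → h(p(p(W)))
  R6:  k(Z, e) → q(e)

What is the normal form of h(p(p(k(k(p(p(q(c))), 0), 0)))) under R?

p(p(p(p(c))))

1. h(p(p(k(k(p(p(q(c))), 0), 0))))  →  p(p(k(k(p(p(q(c))), 0), 0)))   [R3 at ε]
2. p(p(k(k(p(p(q(c))), 0), 0)))  →  p(p(k(p(p(q(c))), 0)))   [R4 at 1.1]
3. p(p(k(p(p(q(c))), 0)))  →  p(p(p(p(q(c)))))   [R4 at 1.1]
4. p(p(p(p(q(c)))))  →  p(p(p(p(h(c)))))   [R2 at 1.1.1.1]
5. p(p(p(p(h(c)))))  →  p(p(p(p(c))))   [R3 at 1.1.1.1]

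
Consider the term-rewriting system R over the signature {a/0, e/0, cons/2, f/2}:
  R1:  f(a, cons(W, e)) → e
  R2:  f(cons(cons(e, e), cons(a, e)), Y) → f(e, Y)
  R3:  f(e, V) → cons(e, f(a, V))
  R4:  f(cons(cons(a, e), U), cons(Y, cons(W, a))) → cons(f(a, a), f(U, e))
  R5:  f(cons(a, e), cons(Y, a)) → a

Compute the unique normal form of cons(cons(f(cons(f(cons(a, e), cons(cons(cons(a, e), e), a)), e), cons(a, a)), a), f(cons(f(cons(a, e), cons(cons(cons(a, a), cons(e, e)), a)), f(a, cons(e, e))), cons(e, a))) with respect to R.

cons(cons(a, a), a)

1. cons(cons(f(cons(f(cons(a, e), cons(cons(cons(a, e), e), a)), e), cons(a, a)), a), f(cons(f(cons(a, e), cons(cons(cons(a, a), cons(e, e)), a)), f(a, cons(e, e))), cons(e, a)))  →  cons(cons(f(cons(a, e), cons(a, a)), a), f(cons(f(cons(a, e), cons(cons(cons(a, a), cons(e, e)), a)), f(a, cons(e, e))), cons(e, a)))   [R5 at 1.1.1.1]
2. cons(cons(f(cons(a, e), cons(a, a)), a), f(cons(f(cons(a, e), cons(cons(cons(a, a), cons(e, e)), a)), f(a, cons(e, e))), cons(e, a)))  →  cons(cons(a, a), f(cons(f(cons(a, e), cons(cons(cons(a, a), cons(e, e)), a)), f(a, cons(e, e))), cons(e, a)))   [R5 at 1.1]
3. cons(cons(a, a), f(cons(f(cons(a, e), cons(cons(cons(a, a), cons(e, e)), a)), f(a, cons(e, e))), cons(e, a)))  →  cons(cons(a, a), f(cons(a, f(a, cons(e, e))), cons(e, a)))   [R5 at 2.1.1]
4. cons(cons(a, a), f(cons(a, f(a, cons(e, e))), cons(e, a)))  →  cons(cons(a, a), f(cons(a, e), cons(e, a)))   [R1 at 2.1.2]
5. cons(cons(a, a), f(cons(a, e), cons(e, a)))  →  cons(cons(a, a), a)   [R5 at 2]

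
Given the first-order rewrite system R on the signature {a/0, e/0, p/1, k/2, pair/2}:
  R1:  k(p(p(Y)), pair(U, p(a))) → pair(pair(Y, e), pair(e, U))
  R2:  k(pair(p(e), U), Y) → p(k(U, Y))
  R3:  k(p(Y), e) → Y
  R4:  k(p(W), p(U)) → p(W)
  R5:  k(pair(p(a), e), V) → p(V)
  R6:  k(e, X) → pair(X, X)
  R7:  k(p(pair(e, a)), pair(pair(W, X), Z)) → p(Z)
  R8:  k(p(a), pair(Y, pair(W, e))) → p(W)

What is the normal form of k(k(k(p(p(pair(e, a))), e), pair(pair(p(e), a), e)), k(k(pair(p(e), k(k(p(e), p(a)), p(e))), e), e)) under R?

1. k(k(k(p(p(pair(e, a))), e), pair(pair(p(e), a), e)), k(k(pair(p(e), k(k(p(e), p(a)), p(e))), e), e))  →  k(k(p(pair(e, a)), pair(pair(p(e), a), e)), k(k(pair(p(e), k(k(p(e), p(a)), p(e))), e), e))   [R3 at 1.1]
2. k(k(p(pair(e, a)), pair(pair(p(e), a), e)), k(k(pair(p(e), k(k(p(e), p(a)), p(e))), e), e))  →  k(p(e), k(k(pair(p(e), k(k(p(e), p(a)), p(e))), e), e))   [R7 at 1]
3. k(p(e), k(k(pair(p(e), k(k(p(e), p(a)), p(e))), e), e))  →  k(p(e), k(p(k(k(k(p(e), p(a)), p(e)), e)), e))   [R2 at 2.1]
4. k(p(e), k(p(k(k(k(p(e), p(a)), p(e)), e)), e))  →  k(p(e), k(k(k(p(e), p(a)), p(e)), e))   [R3 at 2]
5. k(p(e), k(k(k(p(e), p(a)), p(e)), e))  →  k(p(e), k(k(p(e), p(e)), e))   [R4 at 2.1.1]
6. k(p(e), k(k(p(e), p(e)), e))  →  k(p(e), k(p(e), e))   [R4 at 2.1]
7. k(p(e), k(p(e), e))  →  k(p(e), e)   [R3 at 2]
8. k(p(e), e)  →  e   [R3 at ε]

e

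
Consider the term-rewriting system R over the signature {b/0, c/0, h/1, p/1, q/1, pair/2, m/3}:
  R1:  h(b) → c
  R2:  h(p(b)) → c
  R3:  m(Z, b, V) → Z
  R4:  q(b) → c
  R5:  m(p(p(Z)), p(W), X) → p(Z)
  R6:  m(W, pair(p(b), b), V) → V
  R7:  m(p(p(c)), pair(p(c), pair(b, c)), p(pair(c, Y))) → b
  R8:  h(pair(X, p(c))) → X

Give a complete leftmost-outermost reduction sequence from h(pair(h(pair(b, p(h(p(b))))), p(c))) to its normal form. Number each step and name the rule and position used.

1. h(pair(h(pair(b, p(h(p(b))))), p(c)))  →  h(pair(b, p(h(p(b)))))   [R8 at ε]
2. h(pair(b, p(h(p(b)))))  →  h(pair(b, p(c)))   [R2 at 1.2.1]
3. h(pair(b, p(c)))  →  b   [R8 at ε]

b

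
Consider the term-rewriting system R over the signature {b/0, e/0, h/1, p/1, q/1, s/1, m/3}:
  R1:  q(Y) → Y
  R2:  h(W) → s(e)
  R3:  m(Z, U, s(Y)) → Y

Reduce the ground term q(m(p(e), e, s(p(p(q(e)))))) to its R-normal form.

p(p(e))

1. q(m(p(e), e, s(p(p(q(e))))))  →  m(p(e), e, s(p(p(q(e)))))   [R1 at ε]
2. m(p(e), e, s(p(p(q(e)))))  →  p(p(q(e)))   [R3 at ε]
3. p(p(q(e)))  →  p(p(e))   [R1 at 1.1]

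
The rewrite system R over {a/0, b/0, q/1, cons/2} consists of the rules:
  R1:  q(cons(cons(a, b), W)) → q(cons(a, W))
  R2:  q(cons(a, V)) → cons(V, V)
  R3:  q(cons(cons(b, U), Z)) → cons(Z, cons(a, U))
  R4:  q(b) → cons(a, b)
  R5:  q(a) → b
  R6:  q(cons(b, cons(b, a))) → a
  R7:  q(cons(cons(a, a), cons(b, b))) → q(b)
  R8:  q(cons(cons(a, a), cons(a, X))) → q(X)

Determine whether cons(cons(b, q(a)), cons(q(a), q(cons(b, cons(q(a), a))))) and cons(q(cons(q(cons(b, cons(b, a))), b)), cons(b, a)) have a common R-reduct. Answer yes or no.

Reduce t₁ = cons(cons(b, q(a)), cons(q(a), q(cons(b, cons(q(a), a))))):
1. cons(cons(b, q(a)), cons(q(a), q(cons(b, cons(q(a), a)))))  →  cons(cons(b, b), cons(q(a), q(cons(b, cons(q(a), a)))))   [R5 at 1.2]
2. cons(cons(b, b), cons(q(a), q(cons(b, cons(q(a), a)))))  →  cons(cons(b, b), cons(b, q(cons(b, cons(q(a), a)))))   [R5 at 2.1]
3. cons(cons(b, b), cons(b, q(cons(b, cons(q(a), a)))))  →  cons(cons(b, b), cons(b, q(cons(b, cons(b, a)))))   [R5 at 2.2.1.2.1]
4. cons(cons(b, b), cons(b, q(cons(b, cons(b, a)))))  →  cons(cons(b, b), cons(b, a))   [R6 at 2.2]

Reduce t₂ = cons(q(cons(q(cons(b, cons(b, a))), b)), cons(b, a)):
1. cons(q(cons(q(cons(b, cons(b, a))), b)), cons(b, a))  →  cons(q(cons(a, b)), cons(b, a))   [R6 at 1.1.1]
2. cons(q(cons(a, b)), cons(b, a))  →  cons(cons(b, b), cons(b, a))   [R2 at 1]

yes — NF(t₁) = cons(cons(b, b), cons(b, a)), NF(t₂) = cons(cons(b, b), cons(b, a))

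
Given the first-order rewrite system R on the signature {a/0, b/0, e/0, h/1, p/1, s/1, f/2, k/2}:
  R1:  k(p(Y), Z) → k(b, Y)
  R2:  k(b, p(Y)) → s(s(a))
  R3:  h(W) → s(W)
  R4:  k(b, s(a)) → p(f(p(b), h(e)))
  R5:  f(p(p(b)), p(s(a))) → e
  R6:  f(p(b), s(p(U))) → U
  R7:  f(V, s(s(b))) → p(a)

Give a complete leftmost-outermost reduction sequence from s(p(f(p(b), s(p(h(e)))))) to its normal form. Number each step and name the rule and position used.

s(p(s(e)))

1. s(p(f(p(b), s(p(h(e))))))  →  s(p(h(e)))   [R6 at 1.1]
2. s(p(h(e)))  →  s(p(s(e)))   [R3 at 1.1]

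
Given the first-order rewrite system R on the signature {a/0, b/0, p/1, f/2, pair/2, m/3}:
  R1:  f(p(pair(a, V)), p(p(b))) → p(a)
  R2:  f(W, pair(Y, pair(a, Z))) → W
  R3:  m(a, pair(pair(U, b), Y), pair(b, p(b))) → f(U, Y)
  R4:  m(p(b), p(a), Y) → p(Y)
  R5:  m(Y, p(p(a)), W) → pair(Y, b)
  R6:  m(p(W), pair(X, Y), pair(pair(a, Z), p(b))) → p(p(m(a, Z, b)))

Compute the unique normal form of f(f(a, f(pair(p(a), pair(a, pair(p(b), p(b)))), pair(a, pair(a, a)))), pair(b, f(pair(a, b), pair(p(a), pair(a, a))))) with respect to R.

1. f(f(a, f(pair(p(a), pair(a, pair(p(b), p(b)))), pair(a, pair(a, a)))), pair(b, f(pair(a, b), pair(p(a), pair(a, a)))))  →  f(f(a, pair(p(a), pair(a, pair(p(b), p(b))))), pair(b, f(pair(a, b), pair(p(a), pair(a, a)))))   [R2 at 1.2]
2. f(f(a, pair(p(a), pair(a, pair(p(b), p(b))))), pair(b, f(pair(a, b), pair(p(a), pair(a, a)))))  →  f(a, pair(b, f(pair(a, b), pair(p(a), pair(a, a)))))   [R2 at 1]
3. f(a, pair(b, f(pair(a, b), pair(p(a), pair(a, a)))))  →  f(a, pair(b, pair(a, b)))   [R2 at 2.2]
4. f(a, pair(b, pair(a, b)))  →  a   [R2 at ε]

a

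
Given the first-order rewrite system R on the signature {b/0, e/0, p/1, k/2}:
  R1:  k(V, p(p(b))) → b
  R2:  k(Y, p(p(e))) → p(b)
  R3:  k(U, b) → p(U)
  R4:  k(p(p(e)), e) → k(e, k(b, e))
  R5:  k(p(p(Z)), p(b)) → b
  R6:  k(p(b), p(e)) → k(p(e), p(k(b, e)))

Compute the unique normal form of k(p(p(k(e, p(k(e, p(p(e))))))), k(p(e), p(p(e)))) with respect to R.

1. k(p(p(k(e, p(k(e, p(p(e))))))), k(p(e), p(p(e))))  →  k(p(p(k(e, p(p(b))))), k(p(e), p(p(e))))   [R2 at 1.1.1.2.1]
2. k(p(p(k(e, p(p(b))))), k(p(e), p(p(e))))  →  k(p(p(b)), k(p(e), p(p(e))))   [R1 at 1.1.1]
3. k(p(p(b)), k(p(e), p(p(e))))  →  k(p(p(b)), p(b))   [R2 at 2]
4. k(p(p(b)), p(b))  →  b   [R5 at ε]

b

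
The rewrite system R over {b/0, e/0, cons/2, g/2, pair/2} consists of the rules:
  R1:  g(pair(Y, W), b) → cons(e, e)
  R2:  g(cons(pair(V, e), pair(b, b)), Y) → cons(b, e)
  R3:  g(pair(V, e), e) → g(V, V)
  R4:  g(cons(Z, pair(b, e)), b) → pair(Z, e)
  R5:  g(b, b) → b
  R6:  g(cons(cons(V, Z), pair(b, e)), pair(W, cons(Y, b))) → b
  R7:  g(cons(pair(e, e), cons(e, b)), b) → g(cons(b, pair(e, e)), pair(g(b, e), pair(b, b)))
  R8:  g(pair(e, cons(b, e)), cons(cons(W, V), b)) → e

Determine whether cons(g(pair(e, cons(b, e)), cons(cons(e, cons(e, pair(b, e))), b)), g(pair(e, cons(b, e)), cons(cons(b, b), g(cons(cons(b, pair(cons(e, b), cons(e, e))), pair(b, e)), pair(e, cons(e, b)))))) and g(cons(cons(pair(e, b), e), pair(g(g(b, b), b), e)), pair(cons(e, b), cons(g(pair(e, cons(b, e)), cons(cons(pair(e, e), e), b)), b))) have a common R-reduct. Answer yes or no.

Reduce t₁ = cons(g(pair(e, cons(b, e)), cons(cons(e, cons(e, pair(b, e))), b)), g(pair(e, cons(b, e)), cons(cons(b, b), g(cons(cons(b, pair(cons(e, b), cons(e, e))), pair(b, e)), pair(e, cons(e, b)))))):
1. cons(g(pair(e, cons(b, e)), cons(cons(e, cons(e, pair(b, e))), b)), g(pair(e, cons(b, e)), cons(cons(b, b), g(cons(cons(b, pair(cons(e, b), cons(e, e))), pair(b, e)), pair(e, cons(e, b))))))  →  cons(e, g(pair(e, cons(b, e)), cons(cons(b, b), g(cons(cons(b, pair(cons(e, b), cons(e, e))), pair(b, e)), pair(e, cons(e, b))))))   [R8 at 1]
2. cons(e, g(pair(e, cons(b, e)), cons(cons(b, b), g(cons(cons(b, pair(cons(e, b), cons(e, e))), pair(b, e)), pair(e, cons(e, b))))))  →  cons(e, g(pair(e, cons(b, e)), cons(cons(b, b), b)))   [R6 at 2.2.2]
3. cons(e, g(pair(e, cons(b, e)), cons(cons(b, b), b)))  →  cons(e, e)   [R8 at 2]

Reduce t₂ = g(cons(cons(pair(e, b), e), pair(g(g(b, b), b), e)), pair(cons(e, b), cons(g(pair(e, cons(b, e)), cons(cons(pair(e, e), e), b)), b))):
1. g(cons(cons(pair(e, b), e), pair(g(g(b, b), b), e)), pair(cons(e, b), cons(g(pair(e, cons(b, e)), cons(cons(pair(e, e), e), b)), b)))  →  g(cons(cons(pair(e, b), e), pair(g(b, b), e)), pair(cons(e, b), cons(g(pair(e, cons(b, e)), cons(cons(pair(e, e), e), b)), b)))   [R5 at 1.2.1.1]
2. g(cons(cons(pair(e, b), e), pair(g(b, b), e)), pair(cons(e, b), cons(g(pair(e, cons(b, e)), cons(cons(pair(e, e), e), b)), b)))  →  g(cons(cons(pair(e, b), e), pair(b, e)), pair(cons(e, b), cons(g(pair(e, cons(b, e)), cons(cons(pair(e, e), e), b)), b)))   [R5 at 1.2.1]
3. g(cons(cons(pair(e, b), e), pair(b, e)), pair(cons(e, b), cons(g(pair(e, cons(b, e)), cons(cons(pair(e, e), e), b)), b)))  →  b   [R6 at ε]

no — NF(t₁) = cons(e, e), NF(t₂) = b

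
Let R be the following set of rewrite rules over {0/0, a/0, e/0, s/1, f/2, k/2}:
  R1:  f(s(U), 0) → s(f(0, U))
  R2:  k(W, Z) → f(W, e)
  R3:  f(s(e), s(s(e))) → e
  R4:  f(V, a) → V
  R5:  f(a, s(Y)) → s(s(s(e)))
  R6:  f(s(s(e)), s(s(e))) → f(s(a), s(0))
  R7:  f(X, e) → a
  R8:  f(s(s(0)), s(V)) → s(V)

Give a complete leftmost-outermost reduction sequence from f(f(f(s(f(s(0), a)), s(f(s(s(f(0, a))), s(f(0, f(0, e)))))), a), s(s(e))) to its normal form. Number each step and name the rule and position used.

1. f(f(f(s(f(s(0), a)), s(f(s(s(f(0, a))), s(f(0, f(0, e)))))), a), s(s(e)))  →  f(f(s(f(s(0), a)), s(f(s(s(f(0, a))), s(f(0, f(0, e)))))), s(s(e)))   [R4 at 1]
2. f(f(s(f(s(0), a)), s(f(s(s(f(0, a))), s(f(0, f(0, e)))))), s(s(e)))  →  f(f(s(s(0)), s(f(s(s(f(0, a))), s(f(0, f(0, e)))))), s(s(e)))   [R4 at 1.1.1]
3. f(f(s(s(0)), s(f(s(s(f(0, a))), s(f(0, f(0, e)))))), s(s(e)))  →  f(s(f(s(s(f(0, a))), s(f(0, f(0, e))))), s(s(e)))   [R8 at 1]
4. f(s(f(s(s(f(0, a))), s(f(0, f(0, e))))), s(s(e)))  →  f(s(f(s(s(0)), s(f(0, f(0, e))))), s(s(e)))   [R4 at 1.1.1.1.1]
5. f(s(f(s(s(0)), s(f(0, f(0, e))))), s(s(e)))  →  f(s(s(f(0, f(0, e)))), s(s(e)))   [R8 at 1.1]
6. f(s(s(f(0, f(0, e)))), s(s(e)))  →  f(s(s(f(0, a))), s(s(e)))   [R7 at 1.1.1.2]
7. f(s(s(f(0, a))), s(s(e)))  →  f(s(s(0)), s(s(e)))   [R4 at 1.1.1]
8. f(s(s(0)), s(s(e)))  →  s(s(e))   [R8 at ε]

s(s(e))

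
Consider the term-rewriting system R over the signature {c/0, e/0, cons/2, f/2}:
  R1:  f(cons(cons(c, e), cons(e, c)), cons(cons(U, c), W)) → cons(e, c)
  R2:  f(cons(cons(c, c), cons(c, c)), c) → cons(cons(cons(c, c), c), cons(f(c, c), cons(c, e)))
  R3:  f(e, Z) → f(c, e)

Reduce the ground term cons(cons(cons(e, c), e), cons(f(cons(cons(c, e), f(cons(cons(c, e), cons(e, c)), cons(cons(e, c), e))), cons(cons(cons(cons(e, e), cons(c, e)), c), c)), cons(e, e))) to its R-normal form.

1. cons(cons(cons(e, c), e), cons(f(cons(cons(c, e), f(cons(cons(c, e), cons(e, c)), cons(cons(e, c), e))), cons(cons(cons(cons(e, e), cons(c, e)), c), c)), cons(e, e)))  →  cons(cons(cons(e, c), e), cons(f(cons(cons(c, e), cons(e, c)), cons(cons(cons(cons(e, e), cons(c, e)), c), c)), cons(e, e)))   [R1 at 2.1.1.2]
2. cons(cons(cons(e, c), e), cons(f(cons(cons(c, e), cons(e, c)), cons(cons(cons(cons(e, e), cons(c, e)), c), c)), cons(e, e)))  →  cons(cons(cons(e, c), e), cons(cons(e, c), cons(e, e)))   [R1 at 2.1]

cons(cons(cons(e, c), e), cons(cons(e, c), cons(e, e)))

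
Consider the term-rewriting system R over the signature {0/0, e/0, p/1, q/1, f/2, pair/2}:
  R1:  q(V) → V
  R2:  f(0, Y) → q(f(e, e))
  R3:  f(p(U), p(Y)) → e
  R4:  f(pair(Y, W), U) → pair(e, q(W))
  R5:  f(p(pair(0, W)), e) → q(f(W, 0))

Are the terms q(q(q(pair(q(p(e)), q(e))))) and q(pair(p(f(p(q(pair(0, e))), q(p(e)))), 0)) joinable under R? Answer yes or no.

no — NF(t₁) = pair(p(e), e), NF(t₂) = pair(p(e), 0)

Reduce t₁ = q(q(q(pair(q(p(e)), q(e))))):
1. q(q(q(pair(q(p(e)), q(e)))))  →  q(q(pair(q(p(e)), q(e))))   [R1 at ε]
2. q(q(pair(q(p(e)), q(e))))  →  q(pair(q(p(e)), q(e)))   [R1 at ε]
3. q(pair(q(p(e)), q(e)))  →  pair(q(p(e)), q(e))   [R1 at ε]
4. pair(q(p(e)), q(e))  →  pair(p(e), q(e))   [R1 at 1]
5. pair(p(e), q(e))  →  pair(p(e), e)   [R1 at 2]

Reduce t₂ = q(pair(p(f(p(q(pair(0, e))), q(p(e)))), 0)):
1. q(pair(p(f(p(q(pair(0, e))), q(p(e)))), 0))  →  pair(p(f(p(q(pair(0, e))), q(p(e)))), 0)   [R1 at ε]
2. pair(p(f(p(q(pair(0, e))), q(p(e)))), 0)  →  pair(p(f(p(pair(0, e)), q(p(e)))), 0)   [R1 at 1.1.1.1]
3. pair(p(f(p(pair(0, e)), q(p(e)))), 0)  →  pair(p(f(p(pair(0, e)), p(e))), 0)   [R1 at 1.1.2]
4. pair(p(f(p(pair(0, e)), p(e))), 0)  →  pair(p(e), 0)   [R3 at 1.1]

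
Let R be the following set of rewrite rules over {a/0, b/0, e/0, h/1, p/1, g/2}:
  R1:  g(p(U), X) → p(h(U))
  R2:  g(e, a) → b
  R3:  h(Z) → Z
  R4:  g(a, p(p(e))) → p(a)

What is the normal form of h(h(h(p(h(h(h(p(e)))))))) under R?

1. h(h(h(p(h(h(h(p(e))))))))  →  h(h(p(h(h(h(p(e)))))))   [R3 at ε]
2. h(h(p(h(h(h(p(e)))))))  →  h(p(h(h(h(p(e))))))   [R3 at ε]
3. h(p(h(h(h(p(e))))))  →  p(h(h(h(p(e)))))   [R3 at ε]
4. p(h(h(h(p(e)))))  →  p(h(h(p(e))))   [R3 at 1]
5. p(h(h(p(e))))  →  p(h(p(e)))   [R3 at 1]
6. p(h(p(e)))  →  p(p(e))   [R3 at 1]

p(p(e))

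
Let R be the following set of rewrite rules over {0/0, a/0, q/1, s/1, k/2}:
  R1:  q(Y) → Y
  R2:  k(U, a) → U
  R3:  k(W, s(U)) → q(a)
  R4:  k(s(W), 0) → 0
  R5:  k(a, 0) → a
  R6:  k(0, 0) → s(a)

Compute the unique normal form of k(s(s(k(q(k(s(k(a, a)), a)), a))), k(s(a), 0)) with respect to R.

1. k(s(s(k(q(k(s(k(a, a)), a)), a))), k(s(a), 0))  →  k(s(s(q(k(s(k(a, a)), a)))), k(s(a), 0))   [R2 at 1.1.1]
2. k(s(s(q(k(s(k(a, a)), a)))), k(s(a), 0))  →  k(s(s(k(s(k(a, a)), a))), k(s(a), 0))   [R1 at 1.1.1]
3. k(s(s(k(s(k(a, a)), a))), k(s(a), 0))  →  k(s(s(s(k(a, a)))), k(s(a), 0))   [R2 at 1.1.1]
4. k(s(s(s(k(a, a)))), k(s(a), 0))  →  k(s(s(s(a))), k(s(a), 0))   [R2 at 1.1.1.1]
5. k(s(s(s(a))), k(s(a), 0))  →  k(s(s(s(a))), 0)   [R4 at 2]
6. k(s(s(s(a))), 0)  →  0   [R4 at ε]

0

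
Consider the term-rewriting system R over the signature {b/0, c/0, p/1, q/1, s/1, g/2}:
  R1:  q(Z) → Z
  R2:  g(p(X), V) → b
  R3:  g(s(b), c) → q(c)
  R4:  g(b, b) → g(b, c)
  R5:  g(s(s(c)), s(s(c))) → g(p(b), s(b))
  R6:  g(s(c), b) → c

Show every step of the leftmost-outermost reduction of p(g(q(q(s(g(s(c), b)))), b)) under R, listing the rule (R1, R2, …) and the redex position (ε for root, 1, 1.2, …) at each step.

p(c)

1. p(g(q(q(s(g(s(c), b)))), b))  →  p(g(q(s(g(s(c), b))), b))   [R1 at 1.1]
2. p(g(q(s(g(s(c), b))), b))  →  p(g(s(g(s(c), b)), b))   [R1 at 1.1]
3. p(g(s(g(s(c), b)), b))  →  p(g(s(c), b))   [R6 at 1.1.1]
4. p(g(s(c), b))  →  p(c)   [R6 at 1]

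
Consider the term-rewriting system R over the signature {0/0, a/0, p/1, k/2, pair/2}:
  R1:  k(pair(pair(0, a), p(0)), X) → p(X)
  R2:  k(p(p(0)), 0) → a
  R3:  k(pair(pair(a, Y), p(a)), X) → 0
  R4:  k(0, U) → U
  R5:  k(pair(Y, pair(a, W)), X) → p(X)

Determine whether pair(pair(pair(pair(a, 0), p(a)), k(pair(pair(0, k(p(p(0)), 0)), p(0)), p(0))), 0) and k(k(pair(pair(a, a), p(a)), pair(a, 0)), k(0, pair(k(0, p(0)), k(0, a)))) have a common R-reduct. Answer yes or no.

Reduce t₁ = pair(pair(pair(pair(a, 0), p(a)), k(pair(pair(0, k(p(p(0)), 0)), p(0)), p(0))), 0):
1. pair(pair(pair(pair(a, 0), p(a)), k(pair(pair(0, k(p(p(0)), 0)), p(0)), p(0))), 0)  →  pair(pair(pair(pair(a, 0), p(a)), k(pair(pair(0, a), p(0)), p(0))), 0)   [R2 at 1.2.1.1.2]
2. pair(pair(pair(pair(a, 0), p(a)), k(pair(pair(0, a), p(0)), p(0))), 0)  →  pair(pair(pair(pair(a, 0), p(a)), p(p(0))), 0)   [R1 at 1.2]

Reduce t₂ = k(k(pair(pair(a, a), p(a)), pair(a, 0)), k(0, pair(k(0, p(0)), k(0, a)))):
1. k(k(pair(pair(a, a), p(a)), pair(a, 0)), k(0, pair(k(0, p(0)), k(0, a))))  →  k(0, k(0, pair(k(0, p(0)), k(0, a))))   [R3 at 1]
2. k(0, k(0, pair(k(0, p(0)), k(0, a))))  →  k(0, pair(k(0, p(0)), k(0, a)))   [R4 at ε]
3. k(0, pair(k(0, p(0)), k(0, a)))  →  pair(k(0, p(0)), k(0, a))   [R4 at ε]
4. pair(k(0, p(0)), k(0, a))  →  pair(p(0), k(0, a))   [R4 at 1]
5. pair(p(0), k(0, a))  →  pair(p(0), a)   [R4 at 2]

no — NF(t₁) = pair(pair(pair(pair(a, 0), p(a)), p(p(0))), 0), NF(t₂) = pair(p(0), a)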